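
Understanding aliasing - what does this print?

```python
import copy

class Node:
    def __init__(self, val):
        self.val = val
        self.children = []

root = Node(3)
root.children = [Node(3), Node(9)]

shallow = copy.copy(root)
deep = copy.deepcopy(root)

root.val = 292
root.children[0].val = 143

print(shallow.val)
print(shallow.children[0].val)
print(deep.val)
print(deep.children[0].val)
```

Key concept: deep copy with custom objects.
Step by step:
`root = Node(3)` → root = Node(val=3, children=[])
`root.children = [Node(3), Node(9)]` → root = Node(val=3, children=[Node(val=3, children=[]), Node(val=9, children=[])])
`shallow = copy.copy(root)` → shallow = Node(val=3, children=[Node(val=3, children=[]), Node(val=9, children=[])])
`deep = copy.deepcopy(root)` → deep = Node(val=3, children=[Node(val=3, children=[]), Node(val=9, children=[])])
`root.val = 292` → root = Node(val=292, children=[Node(val=3, children=[]), Node(val=9, children=[])])
`root.children[0].val = 143` → root = Node(val=292, children=[Node(val=143, children=[]), Node(val=9, children=[])]); shallow = Node(val=3, children=[Node(val=143, children=[]), Node(val=9, children=[])])
`print(shallow.val)` → prints 3
`print(shallow.children[0].val)` → prints 143
`print(deep.val)` → prints 3
`print(deep.children[0].val)` → prints 3

Answer:
3
143
3
3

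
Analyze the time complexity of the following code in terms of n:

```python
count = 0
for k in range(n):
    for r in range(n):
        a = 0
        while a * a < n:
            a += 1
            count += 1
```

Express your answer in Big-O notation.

Each loop level contributes: n × n × √n. Multiplying the contributions gives O(n^2√n).

Answer: O(n^2√n)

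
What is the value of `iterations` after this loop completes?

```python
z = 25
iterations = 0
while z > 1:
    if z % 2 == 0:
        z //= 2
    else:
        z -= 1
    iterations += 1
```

Steps to reduce 25 to 1
`iterations` takes the values: 0 → 1 → 2 → 3 → 4 → 5 → 6

Answer: 6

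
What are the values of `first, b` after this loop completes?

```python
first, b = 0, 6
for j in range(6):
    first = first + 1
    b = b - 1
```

first goes 0→6, b goes 6→0
`first, b` takes the values: (0, 6) → (1, 6) → (1, 5) → (2, 5) → (2, 4) → (3, 4) → (3, 3) → (4, 3) → (4, 2) → (5, 2) → (5, 1) → (6, 1) → (6, 0)

Answer: 6, 0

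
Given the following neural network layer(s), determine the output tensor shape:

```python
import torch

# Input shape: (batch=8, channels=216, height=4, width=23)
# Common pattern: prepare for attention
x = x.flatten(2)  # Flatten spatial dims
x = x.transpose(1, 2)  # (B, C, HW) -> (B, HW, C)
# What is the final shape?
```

Input: (8, 216, 4, 23) -> after flatten(2): (8, 216, 92) -> Output: (8, 92, 216)

Answer: (8, 92, 216)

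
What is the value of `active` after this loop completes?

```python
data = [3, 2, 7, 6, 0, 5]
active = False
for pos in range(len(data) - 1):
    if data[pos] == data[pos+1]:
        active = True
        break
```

Check consecutive duplicates in [3, 2, 7, 6, 0, 5]
`active` takes the values: False

Answer: False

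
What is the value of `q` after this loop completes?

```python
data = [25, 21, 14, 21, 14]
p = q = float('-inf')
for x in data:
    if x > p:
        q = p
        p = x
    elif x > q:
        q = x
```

Second largest (with repeats) in [25, 21, 14, 21, 14]
`q` takes the values: -inf → 21

Answer: 21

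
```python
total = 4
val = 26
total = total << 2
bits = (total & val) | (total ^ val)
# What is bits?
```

Trace:
`total = 4` → total = 4
`val = 26` → val = 26
`total = total << 2` → total = 16
`bits = (total & val) | (total ^ val)` → bits = 26
So bits = 26

Answer: 26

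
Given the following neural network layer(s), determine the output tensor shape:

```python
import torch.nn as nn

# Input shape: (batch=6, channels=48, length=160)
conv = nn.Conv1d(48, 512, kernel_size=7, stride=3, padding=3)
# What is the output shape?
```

Input: (6, 48, 160) -> Output: (6, 512, 54)

Answer: (6, 512, 54)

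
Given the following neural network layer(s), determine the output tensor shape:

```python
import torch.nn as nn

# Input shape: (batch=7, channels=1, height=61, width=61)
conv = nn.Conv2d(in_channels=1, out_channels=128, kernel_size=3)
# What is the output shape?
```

Input: (7, 1, 61, 61) -> Output: (7, 128, 59, 59)

Answer: (7, 128, 59, 59)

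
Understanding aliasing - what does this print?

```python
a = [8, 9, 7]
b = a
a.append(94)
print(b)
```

Key concept: basic list aliasing.
Step by step:
`a = [8, 9, 7]` → a = [8, 9, 7]
`b = a` → b = [8, 9, 7] (same object as a)
`a.append(94)` → a = [8, 9, 7, 94] (same object as b); b = [8, 9, 7, 94] (same object as a)
`print(b)` → prints [8, 9, 7, 94]

Answer: [8, 9, 7, 94]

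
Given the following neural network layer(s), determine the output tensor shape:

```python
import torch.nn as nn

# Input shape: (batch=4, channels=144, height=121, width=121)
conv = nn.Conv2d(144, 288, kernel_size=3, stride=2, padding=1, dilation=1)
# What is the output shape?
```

Input: (4, 144, 121, 121) -> Output: (4, 288, 61, 61)

Answer: (4, 288, 61, 61)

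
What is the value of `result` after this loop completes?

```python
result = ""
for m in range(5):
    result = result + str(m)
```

Concatenate digits 0 to 4
`result` takes the values: "" → "0" → "01" → "012" → "0123" → "01234"

Answer: "01234"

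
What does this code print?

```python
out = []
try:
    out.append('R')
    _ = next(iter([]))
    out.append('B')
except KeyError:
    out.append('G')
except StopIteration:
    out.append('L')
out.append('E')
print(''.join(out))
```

Execution trace: 'R' (try body) → 'L' (except StopIteration) → 'E' (after the try/except). Output: RLE

Answer: RLE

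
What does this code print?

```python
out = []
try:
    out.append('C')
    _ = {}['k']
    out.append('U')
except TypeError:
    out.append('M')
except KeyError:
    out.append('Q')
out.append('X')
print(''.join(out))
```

Execution trace: 'C' (try body) → 'Q' (except KeyError) → 'X' (after the try/except). Output: CQX

Answer: CQX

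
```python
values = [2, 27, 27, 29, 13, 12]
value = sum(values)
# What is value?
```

Trace:
`values = [2, 27, 27, 29, 13, 12]` → values = [2, 27, 27, 29, 13, 12]
`value = sum(values)` → value = 110
So value = 110

Answer: 110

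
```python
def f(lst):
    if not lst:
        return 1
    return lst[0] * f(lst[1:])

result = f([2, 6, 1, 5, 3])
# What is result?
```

Product over [2, 6, 1, 5, 3] = 2 * 6 * 1 * 5 * 3 = 180

Answer: 180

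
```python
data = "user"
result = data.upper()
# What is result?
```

Trace:
`data = "user"` → data = 'user'
`result = data.upper()` → result = 'USER'
So result = 'USER'

Answer: 'USER'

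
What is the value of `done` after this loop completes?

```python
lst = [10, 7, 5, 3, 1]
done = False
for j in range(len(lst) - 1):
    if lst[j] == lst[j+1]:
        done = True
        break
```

Check consecutive duplicates in [10, 7, 5, 3, 1]
`done` takes the values: False

Answer: False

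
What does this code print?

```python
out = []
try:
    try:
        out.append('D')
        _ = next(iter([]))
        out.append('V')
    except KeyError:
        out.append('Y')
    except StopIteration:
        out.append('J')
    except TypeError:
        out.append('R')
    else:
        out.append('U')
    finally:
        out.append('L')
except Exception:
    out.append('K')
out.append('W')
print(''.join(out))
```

Execution trace: 'D' (inner try body) → 'J' (inner except StopIteration) → 'L' (inner finally) → 'W' (after the try/except). Output: DJLW

Answer: DJLW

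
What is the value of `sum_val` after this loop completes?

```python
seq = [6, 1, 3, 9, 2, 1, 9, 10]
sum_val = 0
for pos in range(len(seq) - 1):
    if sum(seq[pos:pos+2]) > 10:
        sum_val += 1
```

Count windows with sum > 10
`sum_val` takes the values: 0 → 1 → 2 → 3

Answer: 3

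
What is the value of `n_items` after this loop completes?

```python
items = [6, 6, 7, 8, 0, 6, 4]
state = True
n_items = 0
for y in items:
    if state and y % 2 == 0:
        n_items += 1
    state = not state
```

Count even values at even positions
`n_items` takes the values: 0 → 1 → 2 → 3

Answer: 3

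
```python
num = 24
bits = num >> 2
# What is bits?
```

Trace:
`num = 24` → num = 24
`bits = num >> 2` → bits = 6
So bits = 6

Answer: 6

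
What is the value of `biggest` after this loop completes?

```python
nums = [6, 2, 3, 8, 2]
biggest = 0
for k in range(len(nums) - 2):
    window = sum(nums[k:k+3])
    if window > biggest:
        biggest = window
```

Max sum of 3-element window in [6, 2, 3, 8, 2]
`biggest` takes the values: 0 → 11 → 13

Answer: 13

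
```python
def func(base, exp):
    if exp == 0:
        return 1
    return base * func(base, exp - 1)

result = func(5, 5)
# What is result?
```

func(5, 5) = 5 * 5 * 5 * 5 * 5 = 3125

Answer: 3125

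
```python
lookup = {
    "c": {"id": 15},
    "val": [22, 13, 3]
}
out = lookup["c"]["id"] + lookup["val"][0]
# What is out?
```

Trace:
`lookup = { ...` → lookup = {'c': {'id': 15}, 'val': [22, 13, 3]}
`out = lookup["c"]["id"] + lookup["val"][0]` → out = 37
So out = 37

Answer: 37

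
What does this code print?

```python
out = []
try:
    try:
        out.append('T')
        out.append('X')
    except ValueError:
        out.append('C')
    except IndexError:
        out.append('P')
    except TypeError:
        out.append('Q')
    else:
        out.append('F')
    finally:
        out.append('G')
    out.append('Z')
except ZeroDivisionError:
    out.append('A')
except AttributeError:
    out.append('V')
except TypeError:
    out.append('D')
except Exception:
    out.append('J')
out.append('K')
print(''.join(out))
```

Execution trace: 'T' (inner try body) → 'X' (inner try body, no exception) → 'F' (inner else) → 'G' (inner finally) → 'Z' (try body, no exception) → 'K' (after the try/except). Output: TXFGZK

Answer: TXFGZK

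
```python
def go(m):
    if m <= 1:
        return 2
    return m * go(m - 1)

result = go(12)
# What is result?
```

go(12) = 12 * 11 * 10 * 9 * 8 * 7 * 6 * 5 * 4 * 3 * 2 * 2 = 958003200

Answer: 958003200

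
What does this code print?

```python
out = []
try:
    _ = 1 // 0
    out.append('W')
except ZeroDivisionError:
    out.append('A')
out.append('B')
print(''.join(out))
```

Execution trace: 'A' (except ZeroDivisionError) → 'B' (after the try/except). Output: AB

Answer: AB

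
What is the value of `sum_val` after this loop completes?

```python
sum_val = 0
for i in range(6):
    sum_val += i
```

Sum of 0 to 5 = 15
`sum_val` takes the values: 0 → 1 → 3 → 6 → 10 → 15

Answer: 15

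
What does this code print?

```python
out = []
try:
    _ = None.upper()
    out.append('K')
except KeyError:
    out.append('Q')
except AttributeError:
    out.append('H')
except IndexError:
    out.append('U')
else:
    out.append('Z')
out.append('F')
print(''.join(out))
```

Execution trace: 'H' (except AttributeError) → 'F' (after the try/except). Output: HF

Answer: HF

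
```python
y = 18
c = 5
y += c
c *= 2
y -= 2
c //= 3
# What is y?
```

Trace:
`y = 18` → y = 18
`c = 5` → c = 5
`y += c` → y = 23
`c *= 2` → c = 10
`y -= 2` → y = 21
`c //= 3` → c = 3
So y = 21

Answer: 21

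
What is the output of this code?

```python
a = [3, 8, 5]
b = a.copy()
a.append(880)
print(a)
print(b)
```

Key concept: list.copy() creates independent copy.
Step by step:
`a = [3, 8, 5]` → a = [3, 8, 5]
`b = a.copy()` → b = [3, 8, 5]
`a.append(880)` → a = [3, 8, 5, 880]
`print(a)` → prints [3, 8, 5, 880]
`print(b)` → prints [3, 8, 5]

Answer:
[3, 8, 5, 880]
[3, 8, 5]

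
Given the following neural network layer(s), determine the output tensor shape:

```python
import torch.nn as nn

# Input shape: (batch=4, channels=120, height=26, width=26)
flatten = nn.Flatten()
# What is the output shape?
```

Input: (4, 120, 26, 26) -> Output: (4, 81120)

Answer: (4, 81120)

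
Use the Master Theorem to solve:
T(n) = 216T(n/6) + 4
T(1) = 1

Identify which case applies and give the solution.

a=216, b=6, f(n)=4. log_6(216) = 3. Since c=0 < 3, Case 1 applies: T(n) = Θ(n^log_b(a)) = O(n^3).

Answer: O(n^3) - Case 1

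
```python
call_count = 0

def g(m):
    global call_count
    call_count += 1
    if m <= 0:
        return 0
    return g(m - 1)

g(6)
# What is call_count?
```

Linear recursion stepping by 1: 7 calls from m=6 down to ≤0.

Answer: 7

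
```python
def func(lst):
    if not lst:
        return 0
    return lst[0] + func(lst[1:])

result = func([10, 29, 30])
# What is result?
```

10 + 29 + 30 + 0 = 69

Answer: 69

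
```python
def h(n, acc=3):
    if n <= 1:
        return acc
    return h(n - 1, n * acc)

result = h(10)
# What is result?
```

Accumulator trace (n, acc): (10, 3) -> (9, 30) -> (8, 270) -> (7, 2160) -> (6, 15120) -> (5, 90720) -> (4, 453600) -> (3, 1814400) -> (2, 5443200) -> (1, 10886400) -> return 10886400

Answer: 10886400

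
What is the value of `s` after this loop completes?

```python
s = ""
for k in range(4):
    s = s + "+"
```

Repeat '+' 4 times
`s` takes the values: "" → "+" → "++" → "+++" → "++++"

Answer: "++++"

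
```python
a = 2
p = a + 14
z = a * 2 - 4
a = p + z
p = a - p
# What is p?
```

Trace:
`a = 2` → a = 2
`p = a + 14` → p = 16
`z = a * 2 - 4` → z = 0
`a = p + z` → a = 16
`p = a - p` → p = 0
So p = 0

Answer: 0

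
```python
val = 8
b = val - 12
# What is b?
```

Trace:
`val = 8` → val = 8
`b = val - 12` → b = -4
So b = -4

Answer: -4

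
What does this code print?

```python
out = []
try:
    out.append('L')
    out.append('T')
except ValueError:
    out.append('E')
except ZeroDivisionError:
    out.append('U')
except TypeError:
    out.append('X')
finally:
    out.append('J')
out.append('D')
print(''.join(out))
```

Execution trace: 'L' (try body) → 'T' (try body, no exception) → 'J' (finally) → 'D' (after the try/except). Output: LTJD

Answer: LTJD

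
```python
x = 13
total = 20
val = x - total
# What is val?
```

Trace:
`x = 13` → x = 13
`total = 20` → total = 20
`val = x - total` → val = -7
So val = -7

Answer: -7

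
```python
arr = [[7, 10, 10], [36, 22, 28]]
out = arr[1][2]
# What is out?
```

Trace:
`arr = [[7, 10, 10], [36, 22, 28]]` → arr = [[7, 10, 10], [36, 22, 28]]
`out = arr[1][2]` → out = 28
So out = 28

Answer: 28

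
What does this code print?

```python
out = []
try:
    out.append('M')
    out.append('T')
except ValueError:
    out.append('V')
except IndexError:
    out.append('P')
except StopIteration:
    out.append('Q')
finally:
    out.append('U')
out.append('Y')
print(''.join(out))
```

Execution trace: 'M' (try body) → 'T' (try body, no exception) → 'U' (finally) → 'Y' (after the try/except). Output: MTUY

Answer: MTUY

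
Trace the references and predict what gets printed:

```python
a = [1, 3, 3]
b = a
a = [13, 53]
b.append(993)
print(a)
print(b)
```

Key concept: rebinding vs mutation: a is rebound to a new list, b still points at the original.
Step by step:
`a = [1, 3, 3]` → a = [1, 3, 3]
`b = a` → b = [1, 3, 3] (same object as a)
`a = [13, 53]` → a = [13, 53]
`b.append(993)` → b = [1, 3, 3, 993]
`print(a)` → prints [13, 53]
`print(b)` → prints [1, 3, 3, 993]

Answer:
[13, 53]
[1, 3, 3, 993]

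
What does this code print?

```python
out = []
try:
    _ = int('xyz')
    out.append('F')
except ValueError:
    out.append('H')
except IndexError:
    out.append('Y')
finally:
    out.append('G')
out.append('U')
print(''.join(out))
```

Execution trace: 'H' (except ValueError) → 'G' (finally) → 'U' (after the try/except). Output: HGU

Answer: HGU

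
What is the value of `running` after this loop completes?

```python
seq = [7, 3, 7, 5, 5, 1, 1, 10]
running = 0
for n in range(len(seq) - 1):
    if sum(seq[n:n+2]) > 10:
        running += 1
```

Count windows with sum > 10
`running` takes the values: 0 → 1 → 2

Answer: 2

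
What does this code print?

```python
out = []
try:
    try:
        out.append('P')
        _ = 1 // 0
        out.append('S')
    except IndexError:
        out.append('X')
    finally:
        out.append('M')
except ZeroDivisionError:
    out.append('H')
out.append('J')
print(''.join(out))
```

Execution trace: 'P' (try body) → 'M' (finally) → 'H' (outer except ZeroDivisionError) → 'J' (after the try/except). Output: PMHJ

Answer: PMHJ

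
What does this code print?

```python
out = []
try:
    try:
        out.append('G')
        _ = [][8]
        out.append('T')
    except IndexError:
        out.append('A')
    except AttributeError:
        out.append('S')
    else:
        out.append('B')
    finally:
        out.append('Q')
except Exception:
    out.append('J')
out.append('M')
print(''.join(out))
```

Execution trace: 'G' (inner try body) → 'A' (inner except IndexError) → 'Q' (inner finally) → 'M' (after the try/except). Output: GAQM

Answer: GAQM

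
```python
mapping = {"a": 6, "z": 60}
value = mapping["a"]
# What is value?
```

Trace:
`mapping = {"a": 6, "z": 60}` → mapping = {'a': 6, 'z': 60}
`value = mapping["a"]` → value = 6
So value = 6

Answer: 6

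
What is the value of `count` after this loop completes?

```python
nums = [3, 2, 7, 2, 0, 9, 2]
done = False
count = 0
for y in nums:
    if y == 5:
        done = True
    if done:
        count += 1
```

Count elements after first 5 in [3, 2, 7, 2, 0, 9, 2]
`count` takes the values: 0

Answer: 0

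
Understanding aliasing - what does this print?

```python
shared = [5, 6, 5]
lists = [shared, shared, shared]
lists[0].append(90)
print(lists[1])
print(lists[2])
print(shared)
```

Key concept: list of same reference.
Step by step:
`shared = [5, 6, 5]` → shared = [5, 6, 5]
`lists = [shared, shared, shared]` → lists = [[5, 6, 5], [5, 6, 5], [5, 6, 5]]
`lists[0].append(90)` → shared = [5, 6, 5, 90]; lists = [[5, 6, 5, 90], [5, 6, 5, 90], [5, 6, 5, 90]]
`print(lists[1])` → prints [5, 6, 5, 90]
`print(lists[2])` → prints [5, 6, 5, 90]
`print(shared)` → prints [5, 6, 5, 90]

Answer:
[5, 6, 5, 90]
[5, 6, 5, 90]
[5, 6, 5, 90]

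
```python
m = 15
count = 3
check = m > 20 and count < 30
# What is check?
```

Trace:
`m = 15` → m = 15
`count = 3` → count = 3
`check = m > 20 and count < 30` → check = False
So check = False

Answer: False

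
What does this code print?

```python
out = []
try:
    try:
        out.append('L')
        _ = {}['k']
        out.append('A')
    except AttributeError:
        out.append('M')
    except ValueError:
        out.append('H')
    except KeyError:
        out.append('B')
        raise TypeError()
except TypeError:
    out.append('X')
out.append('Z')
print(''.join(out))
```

Execution trace: 'L' (try body) → 'B' (except KeyError) → 'X' (outer except TypeError) → 'Z' (after the try/except). Output: LBXZ

Answer: LBXZ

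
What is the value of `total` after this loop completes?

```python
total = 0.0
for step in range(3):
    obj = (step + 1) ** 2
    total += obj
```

Sum of squared losses 1² + 2² + ... + 3²
`total` takes the values: 0.0 → 1.0 → 5.0 → 14.0

Answer: 14.0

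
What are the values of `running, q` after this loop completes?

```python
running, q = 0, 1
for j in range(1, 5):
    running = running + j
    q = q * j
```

Sum and factorial of 1 to 4
`running, q` takes the values: (0, 1) → (1, 1) → (3, 1) → (3, 2) → (6, 2) → (6, 6) → (10, 6) → (10, 24)

Answer: 10, 24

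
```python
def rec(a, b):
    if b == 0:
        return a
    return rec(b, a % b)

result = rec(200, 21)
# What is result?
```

rec(200, 21) -> rec(21, 11) -> rec(11, 10) -> rec(10, 1) -> rec(1, 0) -> 1

Answer: 1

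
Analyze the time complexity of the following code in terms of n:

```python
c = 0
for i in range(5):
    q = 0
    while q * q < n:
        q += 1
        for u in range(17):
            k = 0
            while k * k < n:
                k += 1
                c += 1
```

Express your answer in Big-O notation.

Each loop level contributes: 1 × √n × 1 × √n. Multiplying the contributions gives O(n).

Answer: O(n)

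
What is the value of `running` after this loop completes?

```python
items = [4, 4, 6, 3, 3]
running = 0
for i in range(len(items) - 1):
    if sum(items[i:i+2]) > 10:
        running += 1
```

Count windows with sum > 10
`running` takes the values: 0

Answer: 0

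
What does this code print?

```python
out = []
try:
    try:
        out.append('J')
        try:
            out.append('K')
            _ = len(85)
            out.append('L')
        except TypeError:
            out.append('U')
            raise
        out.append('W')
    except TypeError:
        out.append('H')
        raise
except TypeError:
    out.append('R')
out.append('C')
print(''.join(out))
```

Execution trace: 'J' (try body) → 'K' (inner try body) → 'U' (inner except TypeError) → 'H' (except TypeError) → 'R' (outer except TypeError) → 'C' (after the try/except). Output: JKUHRC

Answer: JKUHRC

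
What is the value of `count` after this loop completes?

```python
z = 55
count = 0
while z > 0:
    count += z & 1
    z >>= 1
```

Count set bits in 55 (binary: 0b110111)
`count` takes the values: 0 → 1 → 2 → 3 → 4 → 5

Answer: 5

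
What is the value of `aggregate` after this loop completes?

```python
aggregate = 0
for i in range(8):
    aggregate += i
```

Sum of 0 to 7 = 28
`aggregate` takes the values: 0 → 1 → 3 → 6 → 10 → 15 → 21 → 28

Answer: 28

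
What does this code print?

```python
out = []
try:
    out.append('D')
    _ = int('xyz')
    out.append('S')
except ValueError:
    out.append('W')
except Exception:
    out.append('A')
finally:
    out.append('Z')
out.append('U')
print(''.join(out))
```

Execution trace: 'D' (try body) → 'W' (except ValueError) → 'Z' (finally) → 'U' (after the try/except). Output: DWZU

Answer: DWZU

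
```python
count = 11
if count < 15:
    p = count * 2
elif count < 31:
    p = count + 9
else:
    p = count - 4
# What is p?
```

Trace:
`count = 11` → count = 11
`if count < 15: ...` → count < 15 is True → p = 22
So p = 22

Answer: 22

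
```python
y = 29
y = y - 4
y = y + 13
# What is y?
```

Trace:
`y = 29` → y = 29
`y = y - 4` → y = 25
`y = y + 13` → y = 38
So y = 38

Answer: 38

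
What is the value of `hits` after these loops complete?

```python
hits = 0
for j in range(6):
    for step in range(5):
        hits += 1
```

6 * 5 = 30
`hits` takes the values: 0 → 1 → 2 → 3 → 4 → 5 → 6 → 7 → 8 → 9 → 10 → 11 → 12 → 13 → 14 → 15 → 16 → 17 → 18 → 19 → 20 → 21 → 22 → 23 → 24 → 25 → 26 → 27 → 28 → 29 → 30

Answer: 30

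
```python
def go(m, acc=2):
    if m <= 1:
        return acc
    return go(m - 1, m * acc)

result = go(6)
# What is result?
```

Accumulator trace (n, acc): (6, 2) -> (5, 12) -> (4, 60) -> (3, 240) -> (2, 720) -> (1, 1440) -> return 1440

Answer: 1440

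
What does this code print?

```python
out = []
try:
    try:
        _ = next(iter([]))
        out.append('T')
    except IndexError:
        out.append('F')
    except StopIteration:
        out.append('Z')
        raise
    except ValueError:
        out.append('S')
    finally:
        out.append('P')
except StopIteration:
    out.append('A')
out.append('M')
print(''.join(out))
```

Execution trace: 'Z' (inner except StopIteration) → 'P' (inner finally) → 'A' (outer except StopIteration) → 'M' (after the try/except). Output: ZPAM

Answer: ZPAM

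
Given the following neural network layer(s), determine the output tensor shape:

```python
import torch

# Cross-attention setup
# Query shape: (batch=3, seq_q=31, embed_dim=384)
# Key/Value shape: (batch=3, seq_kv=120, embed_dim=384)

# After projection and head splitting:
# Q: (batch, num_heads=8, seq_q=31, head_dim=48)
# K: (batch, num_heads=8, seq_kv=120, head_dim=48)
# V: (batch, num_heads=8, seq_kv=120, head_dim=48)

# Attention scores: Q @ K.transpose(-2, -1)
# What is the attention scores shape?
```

Input: (3, 31, 384) -> Output: (3, 8, 31, 120)

Answer: (3, 8, 31, 120)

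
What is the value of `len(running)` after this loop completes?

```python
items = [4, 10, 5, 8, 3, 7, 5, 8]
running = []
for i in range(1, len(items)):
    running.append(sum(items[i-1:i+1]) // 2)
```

Number of 2-element averages
`running` takes the values: [] → [7] → [7, 7] → [7, 7, 6] → [7, 7, 6, 5] → [7, 7, 6, 5, 5] → [7, 7, 6, 5, 5, 6] → [7, 7, 6, 5, 5, 6, 6]
So `len(running)` = 7

Answer: 7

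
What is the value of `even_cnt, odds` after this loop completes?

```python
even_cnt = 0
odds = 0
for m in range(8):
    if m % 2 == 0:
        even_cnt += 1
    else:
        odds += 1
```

Count evens and odds in range(8)
`even_cnt, odds` takes the values: (0, 0) → (1, 0) → (1, 1) → (2, 1) → (2, 2) → (3, 2) → (3, 3) → (4, 3) → (4, 4)

Answer: 4, 4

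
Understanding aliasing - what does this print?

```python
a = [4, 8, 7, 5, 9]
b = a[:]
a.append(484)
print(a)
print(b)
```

Key concept: slice [:] creates copy.
Step by step:
`a = [4, 8, 7, 5, 9]` → a = [4, 8, 7, 5, 9]
`b = a[:]` → b = [4, 8, 7, 5, 9]
`a.append(484)` → a = [4, 8, 7, 5, 9, 484]
`print(a)` → prints [4, 8, 7, 5, 9, 484]
`print(b)` → prints [4, 8, 7, 5, 9]

Answer:
[4, 8, 7, 5, 9, 484]
[4, 8, 7, 5, 9]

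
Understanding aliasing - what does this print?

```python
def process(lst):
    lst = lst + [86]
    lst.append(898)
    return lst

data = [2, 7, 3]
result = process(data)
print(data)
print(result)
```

Key concept: rebinding parameter vs mutation.
Step by step:
`data = [2, 7, 3]` → data = [2, 7, 3]
`result = process(data)` → result = [2, 7, 3, 86, 898]
`print(data)` → prints [2, 7, 3]
`print(result)` → prints [2, 7, 3, 86, 898]

Answer:
[2, 7, 3]
[2, 7, 3, 86, 898]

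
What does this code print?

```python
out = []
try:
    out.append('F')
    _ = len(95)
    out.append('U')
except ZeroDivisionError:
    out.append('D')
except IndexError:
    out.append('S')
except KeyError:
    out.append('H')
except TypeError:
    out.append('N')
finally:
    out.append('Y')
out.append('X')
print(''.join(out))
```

Execution trace: 'F' (try body) → 'N' (except TypeError) → 'Y' (finally) → 'X' (after the try/except). Output: FNYX

Answer: FNYX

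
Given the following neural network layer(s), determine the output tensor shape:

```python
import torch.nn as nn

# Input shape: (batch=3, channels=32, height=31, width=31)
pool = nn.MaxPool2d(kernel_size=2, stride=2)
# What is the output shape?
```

Input: (3, 32, 31, 31) -> Output: (3, 32, 15, 15)

Answer: (3, 32, 15, 15)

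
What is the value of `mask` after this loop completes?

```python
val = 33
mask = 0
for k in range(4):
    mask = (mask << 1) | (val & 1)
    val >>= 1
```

Reverse lowest 4 bits of 33
`mask` takes the values: 0 → 1 → 2 → 4 → 8

Answer: 8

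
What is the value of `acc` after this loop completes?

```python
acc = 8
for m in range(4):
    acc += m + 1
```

Start at 8, add 1 to 4 = 18
`acc` takes the values: 8 → 9 → 11 → 14 → 18

Answer: 18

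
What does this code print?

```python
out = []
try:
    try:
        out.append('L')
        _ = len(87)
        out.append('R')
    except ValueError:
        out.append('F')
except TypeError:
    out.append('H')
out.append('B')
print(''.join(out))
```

Execution trace: 'L' (try body) → 'H' (outer except TypeError) → 'B' (after the try/except). Output: LHB

Answer: LHB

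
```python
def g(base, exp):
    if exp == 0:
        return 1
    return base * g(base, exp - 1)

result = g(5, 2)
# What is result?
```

g(5, 2) = 5 * 5 = 25

Answer: 25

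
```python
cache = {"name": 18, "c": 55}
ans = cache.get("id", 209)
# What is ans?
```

Trace:
`cache = {"name": 18, "c": 55}` → cache = {'name': 18, 'c': 55}
`ans = cache.get("id", 209)` → ans = 209
So ans = 209

Answer: 209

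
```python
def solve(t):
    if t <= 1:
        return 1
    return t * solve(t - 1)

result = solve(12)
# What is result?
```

solve(12) = 12 * 11 * 10 * 9 * 8 * 7 * 6 * 5 * 4 * 3 * 2 * 1 = 479001600

Answer: 479001600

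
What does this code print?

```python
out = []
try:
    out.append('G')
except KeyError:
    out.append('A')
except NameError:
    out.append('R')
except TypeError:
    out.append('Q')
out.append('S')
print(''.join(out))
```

Execution trace: 'G' (try body, no exception) → 'S' (after the try/except). Output: GS

Answer: GS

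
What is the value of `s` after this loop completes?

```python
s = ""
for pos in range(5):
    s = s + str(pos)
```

Concatenate digits 0 to 4
`s` takes the values: "" → "0" → "01" → "012" → "0123" → "01234"

Answer: "01234"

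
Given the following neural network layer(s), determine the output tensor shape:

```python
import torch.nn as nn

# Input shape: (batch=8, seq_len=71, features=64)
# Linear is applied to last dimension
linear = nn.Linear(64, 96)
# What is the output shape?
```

Input: (8, 71, 64) -> Output: (8, 71, 96)

Answer: (8, 71, 96)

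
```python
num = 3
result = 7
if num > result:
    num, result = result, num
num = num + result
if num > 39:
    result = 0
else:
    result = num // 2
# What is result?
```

Trace:
`num = 3` → num = 3
`result = 7` → result = 7
`if num > result: ...` → num > result is False → no variable changes
`num = num + result` → num = 10
`if num > 39: ...` → num > 39 is False, take else branch → result = 5
So result = 5

Answer: 5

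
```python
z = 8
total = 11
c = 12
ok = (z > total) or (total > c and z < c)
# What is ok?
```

Trace:
`z = 8` → z = 8
`total = 11` → total = 11
`c = 12` → c = 12
`ok = (z > total) or (total > c and z < c)` → ok = False
So ok = False

Answer: False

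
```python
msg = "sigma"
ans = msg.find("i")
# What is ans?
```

Trace:
`msg = "sigma"` → msg = 'sigma'
`ans = msg.find("i")` → ans = 1
So ans = 1

Answer: 1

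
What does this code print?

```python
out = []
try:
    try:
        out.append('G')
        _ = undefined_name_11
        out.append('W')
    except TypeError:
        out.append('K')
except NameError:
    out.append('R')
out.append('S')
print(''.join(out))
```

Execution trace: 'G' (try body) → 'R' (outer except NameError) → 'S' (after the try/except). Output: GRS

Answer: GRS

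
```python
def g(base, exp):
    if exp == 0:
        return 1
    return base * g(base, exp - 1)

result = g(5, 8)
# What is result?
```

g(5, 8) = 5 * 5 * 5 * 5 * 5 * 5 * 5 * 5 = 390625

Answer: 390625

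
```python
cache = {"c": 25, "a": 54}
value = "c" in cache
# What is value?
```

Trace:
`cache = {"c": 25, "a": 54}` → cache = {'c': 25, 'a': 54}
`value = "c" in cache` → value = True
So value = True

Answer: True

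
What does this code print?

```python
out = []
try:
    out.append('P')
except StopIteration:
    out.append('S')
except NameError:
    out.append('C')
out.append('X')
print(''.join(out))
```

Execution trace: 'P' (try body, no exception) → 'X' (after the try/except). Output: PX

Answer: PX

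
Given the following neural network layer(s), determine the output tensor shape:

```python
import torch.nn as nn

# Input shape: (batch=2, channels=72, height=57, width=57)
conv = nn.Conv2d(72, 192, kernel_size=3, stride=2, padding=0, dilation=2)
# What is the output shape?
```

Input: (2, 72, 57, 57) -> Output: (2, 192, 27, 27)

Answer: (2, 192, 27, 27)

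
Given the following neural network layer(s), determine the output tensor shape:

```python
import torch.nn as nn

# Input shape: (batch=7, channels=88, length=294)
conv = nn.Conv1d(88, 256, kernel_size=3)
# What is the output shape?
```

Input: (7, 88, 294) -> Output: (7, 256, 292)

Answer: (7, 256, 292)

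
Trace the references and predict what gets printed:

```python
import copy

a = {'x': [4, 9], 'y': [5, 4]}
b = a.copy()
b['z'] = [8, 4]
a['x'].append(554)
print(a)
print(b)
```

Key concept: shallow copy of dict with mutable values.
Step by step:
`a = {'x': [4, 9], 'y': [5, 4]}` → a = {'x': [4, 9], 'y': [5, 4]}
`b = a.copy()` → b = {'x': [4, 9], 'y': [5, 4]}
`b['z'] = [8, 4]` → b = {'x': [4, 9], 'y': [5, 4], 'z': [8, 4]}
`a['x'].append(554)` → a = {'x': [4, 9, 554], 'y': [5, 4]}; b = {'x': [4, 9, 554], 'y': [5, 4], 'z': [8, 4]}
`print(a)` → prints {'x': [4, 9, 554], 'y': [5, 4]}
`print(b)` → prints {'x': [4, 9, 554], 'y': [5, 4], 'z': [8, 4]}

Answer:
{'x': [4, 9, 554], 'y': [5, 4]}
{'x': [4, 9, 554], 'y': [5, 4], 'z': [8, 4]}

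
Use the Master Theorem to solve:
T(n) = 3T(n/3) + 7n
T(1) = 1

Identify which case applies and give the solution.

a=3, b=3, f(n)=7n. log_3(3) = 1. Since c=1 = 1, Case 2 applies: T(n) = Θ(n^log_b(a) · log n) = O(n log n).

Answer: O(n log n) - Case 2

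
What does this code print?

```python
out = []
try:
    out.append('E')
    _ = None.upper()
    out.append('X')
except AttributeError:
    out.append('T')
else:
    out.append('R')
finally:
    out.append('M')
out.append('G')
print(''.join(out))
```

Execution trace: 'E' (try body) → 'T' (except AttributeError) → 'M' (finally) → 'G' (after the try/except). Output: ETMG

Answer: ETMG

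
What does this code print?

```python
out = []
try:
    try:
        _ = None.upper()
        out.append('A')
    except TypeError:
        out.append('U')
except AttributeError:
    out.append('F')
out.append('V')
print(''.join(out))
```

Execution trace: 'F' (outer except AttributeError) → 'V' (after the try/except). Output: FV

Answer: FV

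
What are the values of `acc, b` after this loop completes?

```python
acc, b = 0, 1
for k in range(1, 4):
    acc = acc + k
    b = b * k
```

Sum and factorial of 1 to 3
`acc, b` takes the values: (0, 1) → (1, 1) → (3, 1) → (3, 2) → (6, 2) → (6, 6)

Answer: 6, 6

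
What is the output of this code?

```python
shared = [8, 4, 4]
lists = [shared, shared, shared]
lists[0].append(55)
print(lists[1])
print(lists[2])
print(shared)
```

Key concept: list of same reference.
Step by step:
`shared = [8, 4, 4]` → shared = [8, 4, 4]
`lists = [shared, shared, shared]` → lists = [[8, 4, 4], [8, 4, 4], [8, 4, 4]]
`lists[0].append(55)` → shared = [8, 4, 4, 55]; lists = [[8, 4, 4, 55], [8, 4, 4, 55], [8, 4, 4, 55]]
`print(lists[1])` → prints [8, 4, 4, 55]
`print(lists[2])` → prints [8, 4, 4, 55]
`print(shared)` → prints [8, 4, 4, 55]

Answer:
[8, 4, 4, 55]
[8, 4, 4, 55]
[8, 4, 4, 55]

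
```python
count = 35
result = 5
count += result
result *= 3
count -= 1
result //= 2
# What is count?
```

Trace:
`count = 35` → count = 35
`result = 5` → result = 5
`count += result` → count = 40
`result *= 3` → result = 15
`count -= 1` → count = 39
`result //= 2` → result = 7
So count = 39

Answer: 39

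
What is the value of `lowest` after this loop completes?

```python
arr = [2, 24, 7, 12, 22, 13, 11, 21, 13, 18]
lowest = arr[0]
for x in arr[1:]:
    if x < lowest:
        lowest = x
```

Minimum of [2, 24, 7, 12, 22, 13, 11, 21, 13, 18]
`lowest` takes the values: 2

Answer: 2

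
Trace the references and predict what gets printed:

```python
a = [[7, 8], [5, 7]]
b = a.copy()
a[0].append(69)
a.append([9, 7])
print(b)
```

Key concept: shallow copy with nested lists.
Step by step:
`a = [[7, 8], [5, 7]]` → a = [[7, 8], [5, 7]]
`b = a.copy()` → b = [[7, 8], [5, 7]]
`a[0].append(69)` → a = [[7, 8, 69], [5, 7]]; b = [[7, 8, 69], [5, 7]]
`a.append([9, 7])` → a = [[7, 8, 69], [5, 7], [9, 7]]
`print(b)` → prints [[7, 8, 69], [5, 7]]

Answer: [[7, 8, 69], [5, 7]]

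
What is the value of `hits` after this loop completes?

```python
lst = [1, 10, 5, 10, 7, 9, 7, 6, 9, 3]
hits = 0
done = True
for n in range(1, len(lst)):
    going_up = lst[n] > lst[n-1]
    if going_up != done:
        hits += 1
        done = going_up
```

Count direction changes in [1, 10, 5, 10, 7, 9, 7, 6, 9, 3]
`hits` takes the values: 0 → 1 → 2 → 3 → 4 → 5 → 6 → 7

Answer: 7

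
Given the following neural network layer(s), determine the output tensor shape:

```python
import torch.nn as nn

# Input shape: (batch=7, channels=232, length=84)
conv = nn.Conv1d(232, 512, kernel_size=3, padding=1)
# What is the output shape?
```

Input: (7, 232, 84) -> Output: (7, 512, 84)

Answer: (7, 512, 84)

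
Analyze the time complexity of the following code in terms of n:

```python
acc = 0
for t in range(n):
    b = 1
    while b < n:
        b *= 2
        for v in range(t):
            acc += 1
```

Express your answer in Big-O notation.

Each loop level contributes: n × log n × n. Multiplying the contributions gives O(n^2 log n).

Answer: O(n^2 log n)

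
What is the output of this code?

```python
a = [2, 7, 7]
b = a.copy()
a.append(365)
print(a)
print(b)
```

Key concept: list.copy() creates independent copy.
Step by step:
`a = [2, 7, 7]` → a = [2, 7, 7]
`b = a.copy()` → b = [2, 7, 7]
`a.append(365)` → a = [2, 7, 7, 365]
`print(a)` → prints [2, 7, 7, 365]
`print(b)` → prints [2, 7, 7]

Answer:
[2, 7, 7, 365]
[2, 7, 7]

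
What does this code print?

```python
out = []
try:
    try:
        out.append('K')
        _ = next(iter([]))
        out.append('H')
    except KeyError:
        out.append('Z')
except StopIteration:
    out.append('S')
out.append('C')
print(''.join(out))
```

Execution trace: 'K' (try body) → 'S' (outer except StopIteration) → 'C' (after the try/except). Output: KSC

Answer: KSC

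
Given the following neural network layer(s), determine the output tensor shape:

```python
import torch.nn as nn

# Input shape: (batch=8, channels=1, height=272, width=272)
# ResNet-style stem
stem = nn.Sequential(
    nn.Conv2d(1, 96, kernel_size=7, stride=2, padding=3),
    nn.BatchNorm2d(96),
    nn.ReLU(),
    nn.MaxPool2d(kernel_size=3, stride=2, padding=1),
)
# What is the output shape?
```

Input: (8, 1, 272, 272) -> after Conv2d 7x7 stride=2: (8, 96, 136, 136) -> Output: (8, 96, 68, 68)

Answer: (8, 96, 68, 68)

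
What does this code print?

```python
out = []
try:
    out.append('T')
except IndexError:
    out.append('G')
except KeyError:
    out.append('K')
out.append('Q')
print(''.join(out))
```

Execution trace: 'T' (try body, no exception) → 'Q' (after the try/except). Output: TQ

Answer: TQ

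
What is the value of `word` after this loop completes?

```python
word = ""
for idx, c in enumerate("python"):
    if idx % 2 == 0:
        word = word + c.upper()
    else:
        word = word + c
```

Uppercase even positions in 'python'
`word` takes the values: "" → "P" → "Py" → "PyT" → "PyTh" → "PyThO" → "PyThOn"

Answer: "PyThOn"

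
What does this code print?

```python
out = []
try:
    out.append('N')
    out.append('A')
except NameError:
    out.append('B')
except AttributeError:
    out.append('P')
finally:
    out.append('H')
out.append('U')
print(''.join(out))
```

Execution trace: 'N' (try body) → 'A' (try body, no exception) → 'H' (finally) → 'U' (after the try/except). Output: NAHU

Answer: NAHU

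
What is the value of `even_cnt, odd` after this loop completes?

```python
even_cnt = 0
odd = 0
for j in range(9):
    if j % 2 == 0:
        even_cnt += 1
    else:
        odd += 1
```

Count evens and odds in range(9)
`even_cnt, odd` takes the values: (0, 0) → (1, 0) → (1, 1) → (2, 1) → (2, 2) → (3, 2) → (3, 3) → (4, 3) → (4, 4) → (5, 4)

Answer: 5, 4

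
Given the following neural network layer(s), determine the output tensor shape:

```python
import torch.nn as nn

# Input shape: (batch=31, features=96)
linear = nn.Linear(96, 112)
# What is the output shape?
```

Input: (31, 96) -> Output: (31, 112)

Answer: (31, 112)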